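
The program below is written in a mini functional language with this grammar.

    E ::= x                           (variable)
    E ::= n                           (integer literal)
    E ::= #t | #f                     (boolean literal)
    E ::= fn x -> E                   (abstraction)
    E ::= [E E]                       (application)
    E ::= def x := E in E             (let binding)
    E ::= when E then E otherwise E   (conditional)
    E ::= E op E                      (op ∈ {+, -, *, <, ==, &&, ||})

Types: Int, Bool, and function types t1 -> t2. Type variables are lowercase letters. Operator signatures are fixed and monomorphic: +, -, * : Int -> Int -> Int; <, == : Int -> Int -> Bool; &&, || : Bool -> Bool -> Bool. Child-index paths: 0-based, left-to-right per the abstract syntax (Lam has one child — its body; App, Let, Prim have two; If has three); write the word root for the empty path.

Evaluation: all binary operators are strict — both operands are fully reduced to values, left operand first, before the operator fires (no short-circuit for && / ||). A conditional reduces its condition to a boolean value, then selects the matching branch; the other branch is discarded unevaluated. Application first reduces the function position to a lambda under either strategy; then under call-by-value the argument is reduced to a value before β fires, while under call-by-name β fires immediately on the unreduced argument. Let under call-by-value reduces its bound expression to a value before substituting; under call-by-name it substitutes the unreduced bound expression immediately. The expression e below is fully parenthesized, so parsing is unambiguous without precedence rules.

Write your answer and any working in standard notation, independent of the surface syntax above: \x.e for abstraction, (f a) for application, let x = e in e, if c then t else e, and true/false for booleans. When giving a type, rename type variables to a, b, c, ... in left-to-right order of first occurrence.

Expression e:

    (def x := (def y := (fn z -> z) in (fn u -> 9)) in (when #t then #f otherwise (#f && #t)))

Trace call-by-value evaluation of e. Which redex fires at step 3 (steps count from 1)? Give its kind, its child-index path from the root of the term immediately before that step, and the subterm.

Derivation:
step 0: (let x = (let y = (\z.z) in (\u.9)) in (if true then false else (false && true)))
step 1: [let@0] (let x = (\u.9) in (if true then false else (false && true)))
step 2: [let@root] (if true then false else (false && true))
step 3: [if@root] false

Answer: if at root : (if true then false else (false && true))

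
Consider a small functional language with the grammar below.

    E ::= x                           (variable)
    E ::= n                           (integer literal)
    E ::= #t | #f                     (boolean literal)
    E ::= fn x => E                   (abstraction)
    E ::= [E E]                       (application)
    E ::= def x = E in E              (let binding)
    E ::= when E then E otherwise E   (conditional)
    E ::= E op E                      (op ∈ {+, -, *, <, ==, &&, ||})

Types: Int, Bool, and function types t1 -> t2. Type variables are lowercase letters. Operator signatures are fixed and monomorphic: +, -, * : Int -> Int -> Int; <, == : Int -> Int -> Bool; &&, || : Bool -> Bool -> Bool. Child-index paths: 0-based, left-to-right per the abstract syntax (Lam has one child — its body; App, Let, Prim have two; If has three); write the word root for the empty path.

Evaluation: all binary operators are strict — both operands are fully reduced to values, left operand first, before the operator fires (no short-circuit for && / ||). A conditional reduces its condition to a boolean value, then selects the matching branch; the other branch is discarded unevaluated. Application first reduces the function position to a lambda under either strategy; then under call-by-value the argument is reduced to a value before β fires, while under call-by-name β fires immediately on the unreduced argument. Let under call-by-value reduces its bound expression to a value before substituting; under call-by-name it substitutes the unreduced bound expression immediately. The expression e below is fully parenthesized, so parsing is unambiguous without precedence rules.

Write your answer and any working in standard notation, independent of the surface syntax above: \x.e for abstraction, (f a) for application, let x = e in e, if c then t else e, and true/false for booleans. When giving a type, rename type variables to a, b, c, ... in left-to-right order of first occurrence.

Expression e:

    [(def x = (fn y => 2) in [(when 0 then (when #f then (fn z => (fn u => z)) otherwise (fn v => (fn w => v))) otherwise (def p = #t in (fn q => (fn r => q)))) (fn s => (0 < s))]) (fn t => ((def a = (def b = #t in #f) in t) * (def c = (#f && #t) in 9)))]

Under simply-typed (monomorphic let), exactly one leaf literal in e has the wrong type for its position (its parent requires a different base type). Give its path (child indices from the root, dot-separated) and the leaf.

Answer: 0.1.0.0 : 0

Trace:
\y._ : a -> Int
let x : a -> Int
  unify Int ~ Bool
  FAIL: mismatch Int ~ Bool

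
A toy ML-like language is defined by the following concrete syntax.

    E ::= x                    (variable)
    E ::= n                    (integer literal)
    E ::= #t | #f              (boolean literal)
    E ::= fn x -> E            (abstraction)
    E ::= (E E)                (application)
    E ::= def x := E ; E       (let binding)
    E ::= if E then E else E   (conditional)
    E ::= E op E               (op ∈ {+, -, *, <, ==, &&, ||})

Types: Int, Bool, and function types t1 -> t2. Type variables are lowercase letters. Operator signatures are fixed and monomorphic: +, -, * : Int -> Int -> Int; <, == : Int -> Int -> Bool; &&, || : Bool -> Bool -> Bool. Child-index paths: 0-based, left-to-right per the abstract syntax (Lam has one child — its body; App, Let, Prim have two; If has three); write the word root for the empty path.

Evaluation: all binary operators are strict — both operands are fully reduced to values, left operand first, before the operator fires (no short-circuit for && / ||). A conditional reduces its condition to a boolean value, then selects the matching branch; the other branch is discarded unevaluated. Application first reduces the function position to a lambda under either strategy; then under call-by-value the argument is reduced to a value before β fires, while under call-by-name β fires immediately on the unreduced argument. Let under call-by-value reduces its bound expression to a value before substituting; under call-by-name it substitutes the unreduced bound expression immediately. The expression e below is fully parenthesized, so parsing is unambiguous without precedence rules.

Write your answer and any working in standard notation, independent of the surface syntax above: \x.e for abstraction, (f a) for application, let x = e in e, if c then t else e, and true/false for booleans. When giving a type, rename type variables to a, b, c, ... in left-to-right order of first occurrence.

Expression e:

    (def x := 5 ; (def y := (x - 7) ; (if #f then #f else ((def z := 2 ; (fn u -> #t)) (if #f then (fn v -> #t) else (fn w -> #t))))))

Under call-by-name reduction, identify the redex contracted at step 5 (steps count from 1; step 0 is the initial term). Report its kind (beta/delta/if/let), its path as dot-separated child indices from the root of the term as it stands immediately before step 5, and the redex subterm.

Answer: beta at root : ((\u.true) (if false then (\v.true) else (\w.true)))

Trace:
step 0: (let x = 5 in (let y = (x - 7) in (if false then false else ((let z = 2 in (\u.true)) (if false then (\v.true) else (\w.true))))))
step 1: [let@root] (let y = (5 - 7) in (if false then false else ((let z = 2 in (\u.true)) (if false then (\v.true) else (\w.true)))))
step 2: [let@root] (if false then false else ((let z = 2 in (\u.true)) (if false then (\v.true) else (\w.true))))
step 3: [if@root] ((let z = 2 in (\u.true)) (if false then (\v.true) else (\w.true)))
step 4: [let@0] ((\u.true) (if false then (\v.true) else (\w.true)))
step 5: [beta@root] true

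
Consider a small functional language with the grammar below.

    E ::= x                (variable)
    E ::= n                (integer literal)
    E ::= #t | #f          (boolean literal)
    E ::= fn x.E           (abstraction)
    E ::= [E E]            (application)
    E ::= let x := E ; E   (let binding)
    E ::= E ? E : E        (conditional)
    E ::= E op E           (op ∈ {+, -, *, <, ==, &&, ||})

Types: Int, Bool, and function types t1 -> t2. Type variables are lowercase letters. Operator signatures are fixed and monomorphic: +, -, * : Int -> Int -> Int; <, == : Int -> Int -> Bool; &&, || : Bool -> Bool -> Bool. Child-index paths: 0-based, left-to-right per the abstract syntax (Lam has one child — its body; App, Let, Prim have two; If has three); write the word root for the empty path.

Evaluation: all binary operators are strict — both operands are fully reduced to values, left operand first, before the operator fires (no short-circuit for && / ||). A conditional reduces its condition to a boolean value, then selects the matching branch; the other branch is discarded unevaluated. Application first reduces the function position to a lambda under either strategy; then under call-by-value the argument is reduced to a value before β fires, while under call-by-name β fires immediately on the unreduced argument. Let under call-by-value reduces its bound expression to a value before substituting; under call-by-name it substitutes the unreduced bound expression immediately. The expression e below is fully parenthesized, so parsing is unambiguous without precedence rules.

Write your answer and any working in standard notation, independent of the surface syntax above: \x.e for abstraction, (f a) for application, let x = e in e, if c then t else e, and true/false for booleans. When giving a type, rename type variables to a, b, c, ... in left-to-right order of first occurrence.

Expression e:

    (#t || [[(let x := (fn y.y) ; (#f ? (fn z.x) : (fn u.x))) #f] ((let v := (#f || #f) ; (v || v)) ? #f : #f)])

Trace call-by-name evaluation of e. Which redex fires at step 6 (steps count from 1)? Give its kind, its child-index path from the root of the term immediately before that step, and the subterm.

Trace:
step 0: (true || (((let x = (\y.y) in (if false then (\z.x) else (\u.x))) false) (if (let v = (false || false) in (v || v)) then false else false)))
step 1: [let@1.0.0] (true || (((if false then (\z.(\y.y)) else (\u.(\y.y))) false) (if (let v = (false || false) in (v || v)) then false else false)))
step 2: [if@1.0.0] (true || (((\u.(\y.y)) false) (if (let v = (false || false) in (v || v)) then false else false)))
step 3: [beta@1.0] (true || ((\y.y) (if (let v = (false || false) in (v || v)) then false else false)))
step 4: [beta@1] (true || (if (let v = (false || false) in (v || v)) then false else false))
step 5: [let@1.0] (true || (if ((false || false) || (false || false)) then false else false))
step 6: [delta@1.0.0] (true || (if (false || (false || false)) then false else false))

Answer: delta at 1.0.0 : (false || false)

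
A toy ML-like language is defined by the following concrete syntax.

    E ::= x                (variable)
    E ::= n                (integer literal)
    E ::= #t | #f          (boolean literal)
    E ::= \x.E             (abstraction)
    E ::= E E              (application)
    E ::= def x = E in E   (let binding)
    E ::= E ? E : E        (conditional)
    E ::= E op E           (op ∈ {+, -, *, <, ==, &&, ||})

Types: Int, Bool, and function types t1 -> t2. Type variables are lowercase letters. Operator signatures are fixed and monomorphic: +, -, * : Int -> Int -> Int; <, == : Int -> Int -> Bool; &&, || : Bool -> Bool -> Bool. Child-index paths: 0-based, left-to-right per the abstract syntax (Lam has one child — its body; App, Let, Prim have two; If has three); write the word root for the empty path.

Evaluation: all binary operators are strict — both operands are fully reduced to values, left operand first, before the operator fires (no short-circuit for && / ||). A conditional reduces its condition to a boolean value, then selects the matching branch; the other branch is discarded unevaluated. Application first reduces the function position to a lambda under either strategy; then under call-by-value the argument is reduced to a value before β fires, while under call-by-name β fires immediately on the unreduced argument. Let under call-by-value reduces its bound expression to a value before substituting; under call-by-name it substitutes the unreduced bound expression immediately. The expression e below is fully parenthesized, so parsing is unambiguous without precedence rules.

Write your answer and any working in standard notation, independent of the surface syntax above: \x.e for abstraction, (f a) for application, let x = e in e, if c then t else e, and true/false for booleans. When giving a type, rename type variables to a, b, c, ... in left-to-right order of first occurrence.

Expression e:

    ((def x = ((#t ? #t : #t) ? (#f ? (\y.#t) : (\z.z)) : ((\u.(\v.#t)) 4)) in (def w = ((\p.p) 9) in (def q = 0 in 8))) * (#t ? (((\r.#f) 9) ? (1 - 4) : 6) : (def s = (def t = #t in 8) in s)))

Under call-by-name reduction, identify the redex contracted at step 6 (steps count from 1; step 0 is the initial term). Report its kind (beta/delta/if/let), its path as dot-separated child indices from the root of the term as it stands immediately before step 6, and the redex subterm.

Answer: if at 1 : (if false then (1 - 4) else 6)

Trace:
step 0: ((let x = (if (if true then true else true) then (if false then (\y.true) else (\z.z)) else ((\u.(\v.true)) 4)) in (let w = ((\p.p) 9) in (let q = 0 in 8))) * (if true then (if ((\r.false) 9) then (1 - 4) else 6) else (let s = (let t = true in 8) in s)))
step 1: [let@0] ((let w = ((\p.p) 9) in (let q = 0 in 8)) * (if true then (if ((\r.false) 9) then (1 - 4) else 6) else (let s = (let t = true in 8) in s)))
step 2: [let@0] ((let q = 0 in 8) * (if true then (if ((\r.false) 9) then (1 - 4) else 6) else (let s = (let t = true in 8) in s)))
step 3: [let@0] (8 * (if true then (if ((\r.false) 9) then (1 - 4) else 6) else (let s = (let t = true in 8) in s)))
step 4: [if@1] (8 * (if ((\r.false) 9) then (1 - 4) else 6))
step 5: [beta@1.0] (8 * (if false then (1 - 4) else 6))
step 6: [if@1] (8 * 6)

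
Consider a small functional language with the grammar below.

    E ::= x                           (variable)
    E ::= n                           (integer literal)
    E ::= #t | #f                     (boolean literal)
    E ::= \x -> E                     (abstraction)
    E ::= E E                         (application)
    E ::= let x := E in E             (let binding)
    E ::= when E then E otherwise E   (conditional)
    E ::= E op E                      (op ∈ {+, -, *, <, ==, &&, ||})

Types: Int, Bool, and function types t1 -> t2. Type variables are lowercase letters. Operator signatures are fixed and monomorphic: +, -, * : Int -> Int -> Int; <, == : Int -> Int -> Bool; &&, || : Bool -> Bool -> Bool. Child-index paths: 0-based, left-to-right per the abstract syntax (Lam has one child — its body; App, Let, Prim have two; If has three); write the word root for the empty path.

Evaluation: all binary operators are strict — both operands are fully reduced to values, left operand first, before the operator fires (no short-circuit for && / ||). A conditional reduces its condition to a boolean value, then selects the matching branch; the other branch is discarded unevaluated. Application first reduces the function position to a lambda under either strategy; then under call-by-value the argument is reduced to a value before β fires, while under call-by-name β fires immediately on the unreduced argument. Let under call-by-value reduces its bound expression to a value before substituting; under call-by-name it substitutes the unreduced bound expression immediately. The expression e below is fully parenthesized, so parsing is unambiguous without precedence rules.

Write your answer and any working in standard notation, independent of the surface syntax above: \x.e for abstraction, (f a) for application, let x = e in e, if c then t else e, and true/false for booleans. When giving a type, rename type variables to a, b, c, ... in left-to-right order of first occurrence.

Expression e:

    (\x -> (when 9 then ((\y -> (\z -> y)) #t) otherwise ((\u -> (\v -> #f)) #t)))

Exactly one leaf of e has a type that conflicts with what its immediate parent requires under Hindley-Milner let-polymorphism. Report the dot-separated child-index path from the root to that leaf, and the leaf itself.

Answer: 0.0 : 9

Derivation:
  unify Int ~ Bool
  FAIL: mismatch Int ~ Bool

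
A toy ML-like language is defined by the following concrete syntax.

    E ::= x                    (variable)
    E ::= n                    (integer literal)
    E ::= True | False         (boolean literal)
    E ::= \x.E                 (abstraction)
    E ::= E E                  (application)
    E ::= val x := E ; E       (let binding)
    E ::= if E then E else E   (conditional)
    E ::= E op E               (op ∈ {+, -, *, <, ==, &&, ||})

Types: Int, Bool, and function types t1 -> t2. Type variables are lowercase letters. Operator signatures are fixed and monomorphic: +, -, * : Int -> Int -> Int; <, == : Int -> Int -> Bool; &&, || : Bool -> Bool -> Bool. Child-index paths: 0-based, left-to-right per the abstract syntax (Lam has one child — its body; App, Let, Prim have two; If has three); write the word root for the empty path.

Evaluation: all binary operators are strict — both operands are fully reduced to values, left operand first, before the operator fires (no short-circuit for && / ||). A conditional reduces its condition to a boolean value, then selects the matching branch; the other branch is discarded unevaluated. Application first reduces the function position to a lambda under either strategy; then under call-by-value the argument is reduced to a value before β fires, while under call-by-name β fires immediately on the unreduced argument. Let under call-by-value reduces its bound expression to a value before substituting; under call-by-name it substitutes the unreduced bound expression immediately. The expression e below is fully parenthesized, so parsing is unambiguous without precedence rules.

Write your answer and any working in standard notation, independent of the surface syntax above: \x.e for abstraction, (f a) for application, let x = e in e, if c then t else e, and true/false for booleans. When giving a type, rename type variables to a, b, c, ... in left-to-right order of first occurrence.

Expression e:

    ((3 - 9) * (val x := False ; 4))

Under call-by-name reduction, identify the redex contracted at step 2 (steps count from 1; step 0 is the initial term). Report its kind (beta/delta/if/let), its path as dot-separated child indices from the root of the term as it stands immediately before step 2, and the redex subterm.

Answer: let at 1 : (let x = false in 4)

Trace:
step 0: ((3 - 9) * (let x = false in 4))
step 1: [delta@0] (-6 * (let x = false in 4))
step 2: [let@1] (-6 * 4)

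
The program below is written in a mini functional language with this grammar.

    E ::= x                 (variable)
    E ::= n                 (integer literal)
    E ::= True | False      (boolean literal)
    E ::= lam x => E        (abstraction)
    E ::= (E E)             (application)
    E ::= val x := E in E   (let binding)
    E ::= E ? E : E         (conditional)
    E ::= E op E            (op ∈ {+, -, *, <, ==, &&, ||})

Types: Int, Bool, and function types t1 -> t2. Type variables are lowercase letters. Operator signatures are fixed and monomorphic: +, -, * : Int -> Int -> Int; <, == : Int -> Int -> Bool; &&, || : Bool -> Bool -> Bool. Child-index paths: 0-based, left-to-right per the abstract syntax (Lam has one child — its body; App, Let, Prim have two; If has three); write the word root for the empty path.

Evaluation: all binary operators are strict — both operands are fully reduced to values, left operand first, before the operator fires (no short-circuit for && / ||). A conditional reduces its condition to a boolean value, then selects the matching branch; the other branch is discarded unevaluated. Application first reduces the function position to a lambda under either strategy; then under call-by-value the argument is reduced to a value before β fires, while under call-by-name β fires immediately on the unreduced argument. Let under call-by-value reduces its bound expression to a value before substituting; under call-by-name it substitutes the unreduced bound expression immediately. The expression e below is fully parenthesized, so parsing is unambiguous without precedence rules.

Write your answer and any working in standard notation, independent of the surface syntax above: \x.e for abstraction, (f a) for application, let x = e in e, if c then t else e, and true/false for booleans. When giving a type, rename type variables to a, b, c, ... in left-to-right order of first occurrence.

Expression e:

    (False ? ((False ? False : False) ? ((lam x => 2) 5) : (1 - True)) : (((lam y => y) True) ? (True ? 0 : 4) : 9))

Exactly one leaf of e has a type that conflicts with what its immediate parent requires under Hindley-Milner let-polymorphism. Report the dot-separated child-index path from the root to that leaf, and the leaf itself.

Derivation:
  unify Bool ~ Bool
  unify Bool ~ Bool
  unify Bool ~ Bool
  unify Bool ~ Bool
\x._ : a -> Int
  unify a -> Int ~ Int -> b
  unify a ~ Int
  unify Int ~ b
_ _ : Int
  unify Int ~ Int
  unify Bool ~ Int
  FAIL: mismatch Bool ~ Int

Answer: 1.2.1 : true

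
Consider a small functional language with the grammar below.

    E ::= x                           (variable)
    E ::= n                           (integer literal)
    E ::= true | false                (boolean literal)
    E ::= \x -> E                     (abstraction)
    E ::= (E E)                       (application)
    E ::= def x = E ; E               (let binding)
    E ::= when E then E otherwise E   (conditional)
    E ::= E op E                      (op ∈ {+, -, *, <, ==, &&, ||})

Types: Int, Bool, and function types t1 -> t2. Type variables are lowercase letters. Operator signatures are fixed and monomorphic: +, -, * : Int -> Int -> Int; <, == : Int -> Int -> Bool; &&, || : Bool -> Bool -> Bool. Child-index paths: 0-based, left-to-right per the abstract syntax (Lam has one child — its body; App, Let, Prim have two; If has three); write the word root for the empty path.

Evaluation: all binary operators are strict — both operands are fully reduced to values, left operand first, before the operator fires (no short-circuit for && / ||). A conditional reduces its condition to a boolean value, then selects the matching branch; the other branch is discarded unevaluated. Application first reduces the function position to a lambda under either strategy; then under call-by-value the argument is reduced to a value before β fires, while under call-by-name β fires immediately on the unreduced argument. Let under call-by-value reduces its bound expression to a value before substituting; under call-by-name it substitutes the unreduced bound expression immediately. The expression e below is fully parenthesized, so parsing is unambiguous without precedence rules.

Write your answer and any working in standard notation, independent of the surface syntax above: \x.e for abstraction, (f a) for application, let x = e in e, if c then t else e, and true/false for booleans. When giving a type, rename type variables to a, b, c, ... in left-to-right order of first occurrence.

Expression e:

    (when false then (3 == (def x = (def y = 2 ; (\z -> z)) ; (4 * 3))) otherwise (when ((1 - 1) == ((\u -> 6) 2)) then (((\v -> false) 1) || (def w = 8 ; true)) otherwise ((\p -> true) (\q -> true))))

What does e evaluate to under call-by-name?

Derivation:
step 0: (if false then (3 == (let x = (let y = 2 in (\z.z)) in (4 * 3))) else (if ((1 - 1) == ((\u.6) 2)) then (((\v.false) 1) || (let w = 8 in true)) else ((\p.true) (\q.true))))
step 1: [if@root] (if ((1 - 1) == ((\u.6) 2)) then (((\v.false) 1) || (let w = 8 in true)) else ((\p.true) (\q.true)))
step 2: [delta@0.0] (if (0 == ((\u.6) 2)) then (((\v.false) 1) || (let w = 8 in true)) else ((\p.true) (\q.true)))
step 3: [beta@0.1] (if (0 == 6) then (((\v.false) 1) || (let w = 8 in true)) else ((\p.true) (\q.true)))
step 4: [delta@0] (if false then (((\v.false) 1) || (let w = 8 in true)) else ((\p.true) (\q.true)))
step 5: [if@root] ((\p.true) (\q.true))
step 6: [beta@root] true

Answer: true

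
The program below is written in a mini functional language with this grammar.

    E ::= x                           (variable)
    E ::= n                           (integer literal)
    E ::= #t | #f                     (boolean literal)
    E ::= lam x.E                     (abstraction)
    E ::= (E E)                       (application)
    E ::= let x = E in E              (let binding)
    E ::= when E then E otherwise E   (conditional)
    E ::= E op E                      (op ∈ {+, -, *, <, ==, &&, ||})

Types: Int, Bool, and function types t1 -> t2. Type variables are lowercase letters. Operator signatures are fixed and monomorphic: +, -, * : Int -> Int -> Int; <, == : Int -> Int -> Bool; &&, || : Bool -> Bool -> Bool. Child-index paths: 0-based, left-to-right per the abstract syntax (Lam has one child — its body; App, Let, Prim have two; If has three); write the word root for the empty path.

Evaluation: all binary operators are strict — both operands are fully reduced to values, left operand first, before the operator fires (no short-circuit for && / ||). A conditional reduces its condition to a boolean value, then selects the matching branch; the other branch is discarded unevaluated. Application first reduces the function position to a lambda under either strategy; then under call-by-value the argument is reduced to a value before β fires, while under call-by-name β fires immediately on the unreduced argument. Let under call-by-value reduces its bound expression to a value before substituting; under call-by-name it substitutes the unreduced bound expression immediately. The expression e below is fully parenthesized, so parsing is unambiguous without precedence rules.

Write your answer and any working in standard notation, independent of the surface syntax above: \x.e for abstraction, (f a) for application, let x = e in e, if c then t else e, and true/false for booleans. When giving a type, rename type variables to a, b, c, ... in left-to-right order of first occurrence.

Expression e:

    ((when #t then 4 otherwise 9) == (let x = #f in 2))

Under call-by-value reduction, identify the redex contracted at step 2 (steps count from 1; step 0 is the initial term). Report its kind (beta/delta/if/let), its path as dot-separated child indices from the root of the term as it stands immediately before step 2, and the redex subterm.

Answer: let at 1 : (let x = false in 2)

Working:
step 0: ((if true then 4 else 9) == (let x = false in 2))
step 1: [if@0] (4 == (let x = false in 2))
step 2: [let@1] (4 == 2)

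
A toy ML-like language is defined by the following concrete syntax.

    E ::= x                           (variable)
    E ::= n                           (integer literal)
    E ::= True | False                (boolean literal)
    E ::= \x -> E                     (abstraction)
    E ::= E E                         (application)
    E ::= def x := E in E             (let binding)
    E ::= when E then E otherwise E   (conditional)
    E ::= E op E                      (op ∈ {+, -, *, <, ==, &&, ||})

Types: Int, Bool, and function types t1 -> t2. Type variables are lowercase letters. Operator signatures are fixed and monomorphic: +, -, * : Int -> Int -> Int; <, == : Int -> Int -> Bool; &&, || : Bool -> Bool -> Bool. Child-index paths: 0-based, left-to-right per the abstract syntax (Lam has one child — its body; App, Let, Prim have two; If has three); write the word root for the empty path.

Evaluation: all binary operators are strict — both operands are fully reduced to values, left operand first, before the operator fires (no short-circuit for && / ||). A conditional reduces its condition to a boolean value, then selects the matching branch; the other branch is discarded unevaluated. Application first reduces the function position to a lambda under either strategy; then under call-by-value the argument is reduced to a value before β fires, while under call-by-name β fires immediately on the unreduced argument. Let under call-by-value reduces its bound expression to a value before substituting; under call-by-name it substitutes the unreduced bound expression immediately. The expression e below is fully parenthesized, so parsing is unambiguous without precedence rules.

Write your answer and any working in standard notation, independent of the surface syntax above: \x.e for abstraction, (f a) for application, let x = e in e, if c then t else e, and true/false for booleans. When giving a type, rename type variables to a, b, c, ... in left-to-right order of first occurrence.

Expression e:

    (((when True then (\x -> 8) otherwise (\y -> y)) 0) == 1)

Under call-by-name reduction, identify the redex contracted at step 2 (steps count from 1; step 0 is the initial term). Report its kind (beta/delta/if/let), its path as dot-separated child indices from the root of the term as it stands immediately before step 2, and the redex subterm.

Trace:
step 0: (((if true then (\x.8) else (\y.y)) 0) == 1)
step 1: [if@0.0] (((\x.8) 0) == 1)
step 2: [beta@0] (8 == 1)

Answer: beta at 0 : ((\x.8) 0)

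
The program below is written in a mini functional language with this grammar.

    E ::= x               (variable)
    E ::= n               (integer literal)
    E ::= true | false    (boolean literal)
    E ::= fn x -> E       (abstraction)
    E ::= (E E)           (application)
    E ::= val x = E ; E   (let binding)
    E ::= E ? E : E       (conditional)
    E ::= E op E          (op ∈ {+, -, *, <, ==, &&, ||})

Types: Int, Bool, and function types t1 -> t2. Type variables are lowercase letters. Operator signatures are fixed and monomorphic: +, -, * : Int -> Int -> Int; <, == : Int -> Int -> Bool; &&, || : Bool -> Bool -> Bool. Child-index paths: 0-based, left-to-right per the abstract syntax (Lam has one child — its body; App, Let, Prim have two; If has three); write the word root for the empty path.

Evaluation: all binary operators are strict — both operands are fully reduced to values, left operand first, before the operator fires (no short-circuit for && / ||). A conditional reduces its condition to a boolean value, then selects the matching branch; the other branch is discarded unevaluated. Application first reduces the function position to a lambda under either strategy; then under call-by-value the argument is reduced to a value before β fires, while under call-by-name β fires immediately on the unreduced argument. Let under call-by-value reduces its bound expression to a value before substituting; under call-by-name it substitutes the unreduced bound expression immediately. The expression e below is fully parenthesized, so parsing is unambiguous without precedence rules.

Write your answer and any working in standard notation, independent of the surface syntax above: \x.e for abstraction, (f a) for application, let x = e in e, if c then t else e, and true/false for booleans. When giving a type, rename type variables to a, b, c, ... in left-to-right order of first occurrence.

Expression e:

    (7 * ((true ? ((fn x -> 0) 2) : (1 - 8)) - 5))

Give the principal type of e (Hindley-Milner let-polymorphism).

Derivation:
  unify Int ~ Int
  unify Bool ~ Bool
\x._ : a -> Int
  unify a -> Int ~ Int -> b
  unify a ~ Int
  unify Int ~ b
_ _ : Int
  unify Int ~ Int
  unify Int ~ Int
  unify Int ~ Int
  unify Int ~ Int
  unify Int ~ Int
  unify Int ~ Int

Answer: Int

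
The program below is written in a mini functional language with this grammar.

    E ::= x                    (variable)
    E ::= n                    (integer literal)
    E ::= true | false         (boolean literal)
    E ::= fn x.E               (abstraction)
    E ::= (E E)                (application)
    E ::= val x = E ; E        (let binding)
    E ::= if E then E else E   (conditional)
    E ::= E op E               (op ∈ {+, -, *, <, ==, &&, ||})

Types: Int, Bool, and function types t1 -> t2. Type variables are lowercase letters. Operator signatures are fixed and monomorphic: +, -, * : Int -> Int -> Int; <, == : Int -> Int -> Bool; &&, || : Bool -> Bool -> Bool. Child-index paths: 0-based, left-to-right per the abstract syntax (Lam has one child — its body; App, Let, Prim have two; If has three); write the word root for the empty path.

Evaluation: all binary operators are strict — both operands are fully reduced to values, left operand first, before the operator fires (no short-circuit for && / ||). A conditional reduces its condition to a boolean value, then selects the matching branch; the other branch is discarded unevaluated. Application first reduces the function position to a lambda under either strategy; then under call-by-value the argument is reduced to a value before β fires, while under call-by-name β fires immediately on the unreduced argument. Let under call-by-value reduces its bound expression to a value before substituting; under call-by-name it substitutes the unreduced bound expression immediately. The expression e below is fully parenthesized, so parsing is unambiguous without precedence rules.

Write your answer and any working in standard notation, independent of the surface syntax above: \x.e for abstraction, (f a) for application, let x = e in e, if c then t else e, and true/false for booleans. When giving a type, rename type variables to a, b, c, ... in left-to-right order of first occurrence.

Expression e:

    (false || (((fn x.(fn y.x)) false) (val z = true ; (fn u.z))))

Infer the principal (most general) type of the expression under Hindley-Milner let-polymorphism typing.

Answer: Bool

Trace:
  unify Bool ~ Bool
x : a
\y._ : b -> a
\x._ : a -> b -> a
  unify a -> b -> a ~ Bool -> c
  unify a ~ Bool
  unify b -> Bool ~ c
_ _ : b -> Bool
let z : Bool
z : Bool
\u._ : d -> Bool
  unify b -> Bool ~ (d -> Bool) -> e
  unify b ~ d -> Bool
  unify Bool ~ e
_ _ : Bool
  unify Bool ~ Bool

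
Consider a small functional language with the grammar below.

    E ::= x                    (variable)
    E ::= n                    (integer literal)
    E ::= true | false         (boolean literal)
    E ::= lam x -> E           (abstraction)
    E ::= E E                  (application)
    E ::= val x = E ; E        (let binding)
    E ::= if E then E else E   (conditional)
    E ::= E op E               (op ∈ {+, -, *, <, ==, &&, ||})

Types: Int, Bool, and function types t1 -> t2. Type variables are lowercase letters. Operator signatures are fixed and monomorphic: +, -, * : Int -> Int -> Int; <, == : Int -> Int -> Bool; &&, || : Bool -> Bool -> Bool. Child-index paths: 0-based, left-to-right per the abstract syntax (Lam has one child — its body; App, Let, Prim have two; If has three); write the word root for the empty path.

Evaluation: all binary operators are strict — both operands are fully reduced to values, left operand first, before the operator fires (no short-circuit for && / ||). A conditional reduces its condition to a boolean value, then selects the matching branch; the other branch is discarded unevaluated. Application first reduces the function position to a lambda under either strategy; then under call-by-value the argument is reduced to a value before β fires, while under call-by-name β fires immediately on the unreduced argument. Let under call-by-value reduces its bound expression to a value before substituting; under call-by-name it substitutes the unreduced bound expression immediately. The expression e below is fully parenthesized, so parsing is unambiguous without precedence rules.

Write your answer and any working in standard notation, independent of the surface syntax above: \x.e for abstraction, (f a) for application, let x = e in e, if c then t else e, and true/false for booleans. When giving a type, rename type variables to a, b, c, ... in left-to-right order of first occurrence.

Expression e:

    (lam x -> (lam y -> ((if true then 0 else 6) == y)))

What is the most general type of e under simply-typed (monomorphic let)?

Answer: a -> Int -> Bool

Derivation:
  unify Bool ~ Bool
  unify Int ~ Int
  unify Int ~ Int
y : b
  unify b ~ Int
\y._ : Int -> Bool
\x._ : a -> Int -> Bool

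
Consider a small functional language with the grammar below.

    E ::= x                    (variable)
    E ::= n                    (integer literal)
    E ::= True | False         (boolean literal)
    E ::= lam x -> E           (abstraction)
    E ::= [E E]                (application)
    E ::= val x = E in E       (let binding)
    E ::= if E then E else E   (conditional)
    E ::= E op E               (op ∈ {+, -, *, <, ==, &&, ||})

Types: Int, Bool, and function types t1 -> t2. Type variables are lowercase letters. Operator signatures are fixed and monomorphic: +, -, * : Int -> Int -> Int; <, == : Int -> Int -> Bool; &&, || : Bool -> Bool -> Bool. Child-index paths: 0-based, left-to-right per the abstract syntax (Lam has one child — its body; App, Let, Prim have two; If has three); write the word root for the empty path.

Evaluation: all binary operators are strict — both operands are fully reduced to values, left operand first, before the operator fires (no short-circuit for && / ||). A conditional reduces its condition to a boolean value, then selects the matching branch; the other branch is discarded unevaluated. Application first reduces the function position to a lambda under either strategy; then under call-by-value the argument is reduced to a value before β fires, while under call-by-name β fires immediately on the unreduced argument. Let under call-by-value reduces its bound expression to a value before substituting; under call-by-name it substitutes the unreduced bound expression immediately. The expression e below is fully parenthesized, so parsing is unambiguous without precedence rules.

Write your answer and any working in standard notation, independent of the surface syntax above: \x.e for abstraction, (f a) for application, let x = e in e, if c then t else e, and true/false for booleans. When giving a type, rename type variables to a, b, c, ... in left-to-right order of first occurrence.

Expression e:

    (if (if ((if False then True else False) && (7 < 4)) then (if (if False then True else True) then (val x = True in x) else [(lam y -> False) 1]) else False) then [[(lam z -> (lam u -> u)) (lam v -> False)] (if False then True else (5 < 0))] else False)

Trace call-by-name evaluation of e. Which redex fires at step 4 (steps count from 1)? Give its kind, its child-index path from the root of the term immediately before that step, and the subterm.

Answer: if at 0 : (if false then (if (if false then true else true) then (let x = true in x) else ((\y.false) 1)) else false)

Trace:
step 0: (if (if ((if false then true else false) && (7 < 4)) then (if (if false then true else true) then (let x = true in x) else ((\y.false) 1)) else false) then (((\z.(\u.u)) (\v.false)) (if false then true else (5 < 0))) else false)
step 1: [if@0.0.0] (if (if (false && (7 < 4)) then (if (if false then true else true) then (let x = true in x) else ((\y.false) 1)) else false) then (((\z.(\u.u)) (\v.false)) (if false then true else (5 < 0))) else false)
step 2: [delta@0.0.1] (if (if (false && false) then (if (if false then true else true) then (let x = true in x) else ((\y.false) 1)) else false) then (((\z.(\u.u)) (\v.false)) (if false then true else (5 < 0))) else false)
step 3: [delta@0.0] (if (if false then (if (if false then true else true) then (let x = true in x) else ((\y.false) 1)) else false) then (((\z.(\u.u)) (\v.false)) (if false then true else (5 < 0))) else false)
step 4: [if@0] (if false then (((\z.(\u.u)) (\v.false)) (if false then true else (5 < 0))) else false)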